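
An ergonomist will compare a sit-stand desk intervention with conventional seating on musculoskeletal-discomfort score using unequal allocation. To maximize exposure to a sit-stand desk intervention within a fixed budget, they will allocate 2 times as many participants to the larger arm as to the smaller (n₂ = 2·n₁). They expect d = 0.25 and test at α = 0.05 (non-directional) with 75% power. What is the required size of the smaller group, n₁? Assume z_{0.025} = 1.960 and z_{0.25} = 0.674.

With allocation ratio k = n₂/n₁ = 2, Var(x̄₁−x̄₂) = σ²(1/n₁ + 1/(k·n₁)) = σ²·(k+1)/(k·n₁).
So n₁ = (1 + 1/k)·((z_{α/2} + z_β)/d)² = 1.500 × (2.634/0.25)².
n₁ = 1.500 × 111.01 = 166.5.
Round up: n₁ = 167, giving n₂ = 2 × 167 = 334.

n₁ = 167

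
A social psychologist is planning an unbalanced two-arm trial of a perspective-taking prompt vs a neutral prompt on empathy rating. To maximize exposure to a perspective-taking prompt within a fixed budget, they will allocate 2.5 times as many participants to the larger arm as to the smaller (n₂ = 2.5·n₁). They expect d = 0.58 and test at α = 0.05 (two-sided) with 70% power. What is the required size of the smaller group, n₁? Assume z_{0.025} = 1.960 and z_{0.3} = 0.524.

n₁ = 26

With allocation ratio k = n₂/n₁ = 2.5, Var(x̄₁−x̄₂) = σ²(1/n₁ + 1/(k·n₁)) = σ²·(k+1)/(k·n₁).
So n₁ = (1 + 1/k)·((z_{α/2} + z_β)/d)² = 1.400 × (2.484/0.58)².
n₁ = 1.400 × 18.34 = 25.7.
Round up: n₁ = 26, giving n₂ = 2.5 × 26 = 65.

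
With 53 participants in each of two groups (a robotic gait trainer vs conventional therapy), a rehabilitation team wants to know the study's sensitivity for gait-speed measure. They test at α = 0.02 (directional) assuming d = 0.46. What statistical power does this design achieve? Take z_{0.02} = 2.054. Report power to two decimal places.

For two equal groups, power = Φ(d·√(n/2) − z_{α}).
d·√(n/2) = 0.46 × √(53/2) = 0.46 × 5.148 = 2.368.
z_β = 2.368 − 2.054 = 0.314.
Power = Φ(0.314) = 0.623.

power ≈ 0.62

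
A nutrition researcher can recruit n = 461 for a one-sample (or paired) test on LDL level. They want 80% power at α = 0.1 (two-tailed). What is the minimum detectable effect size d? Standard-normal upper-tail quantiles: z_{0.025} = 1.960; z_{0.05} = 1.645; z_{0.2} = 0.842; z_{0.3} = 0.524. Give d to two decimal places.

For a single sample (or paired design) of n = 461: d_min = (z_{α/2} + z_β)/√n.
z-sum = 1.645 + 0.842 = 2.487.
d_min = 2.487 / √461 = 2.487 / 21.471 = 0.116.

d_min ≈ 0.12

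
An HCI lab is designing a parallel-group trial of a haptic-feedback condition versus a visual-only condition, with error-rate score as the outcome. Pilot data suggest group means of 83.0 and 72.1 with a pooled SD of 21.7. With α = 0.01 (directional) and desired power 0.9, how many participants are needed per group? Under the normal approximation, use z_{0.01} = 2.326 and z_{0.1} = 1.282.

n = 104 per group

Cohen's d = |M₁ − M₂| / SD_pooled = |83.0 − 72.1| / 21.7 = 10.9 / 21.7 = 0.502.
For two independent groups with equal n: n = 2·((z_{α} + z_β) / d)².
z_{α} + z_β = 2.326 + 1.282 = 3.608.
n = 2 × (3.608 / 0.502)² = 2 × 7.187² = 2 × 51.66 = 103.3.
Round up to the next whole participant.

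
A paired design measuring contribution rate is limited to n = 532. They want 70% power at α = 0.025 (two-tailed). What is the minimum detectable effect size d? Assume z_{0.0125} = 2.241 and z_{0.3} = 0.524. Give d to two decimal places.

For a single sample (or paired design) of n = 532: d_min = (z_{α/2} + z_β)/√n.
z-sum = 2.241 + 0.524 = 2.765.
d_min = 2.765 / √532 = 2.765 / 23.065 = 0.120.

d_min ≈ 0.12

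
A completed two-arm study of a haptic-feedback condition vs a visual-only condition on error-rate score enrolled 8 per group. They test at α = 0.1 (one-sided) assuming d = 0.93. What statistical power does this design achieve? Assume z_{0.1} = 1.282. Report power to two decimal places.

power ≈ 0.72

For two equal groups, power = Φ(d·√(n/2) − z_{α}).
d·√(n/2) = 0.93 × √(8/2) = 0.93 × 2.000 = 1.860.
z_β = 1.860 − 1.282 = 0.578.
Power = Φ(0.578) = 0.718.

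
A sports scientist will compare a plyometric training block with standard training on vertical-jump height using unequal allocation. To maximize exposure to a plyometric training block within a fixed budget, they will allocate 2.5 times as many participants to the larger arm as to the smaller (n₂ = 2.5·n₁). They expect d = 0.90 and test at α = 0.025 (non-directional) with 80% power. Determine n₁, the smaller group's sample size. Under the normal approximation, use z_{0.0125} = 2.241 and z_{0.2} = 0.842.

With allocation ratio k = n₂/n₁ = 2.5, Var(x̄₁−x̄₂) = σ²(1/n₁ + 1/(k·n₁)) = σ²·(k+1)/(k·n₁).
So n₁ = (1 + 1/k)·((z_{α/2} + z_β)/d)² = 1.400 × (3.083/0.90)².
n₁ = 1.400 × 11.73 = 16.4.
Round up: n₁ = 17, giving n₂ = ⌈2.5 × 17⌉ = ⌈42.5⌉ = 43.

n₁ = 17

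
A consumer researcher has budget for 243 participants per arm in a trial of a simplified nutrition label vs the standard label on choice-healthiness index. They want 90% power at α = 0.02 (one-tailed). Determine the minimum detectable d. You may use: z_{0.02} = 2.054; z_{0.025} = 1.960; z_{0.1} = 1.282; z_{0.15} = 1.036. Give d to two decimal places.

d_min ≈ 0.30

For two independent groups of n = 243 each: d_min = (z_{α} + z_β)·√(2/n).
z-sum = 2.054 + 1.282 = 3.336.
d_min = 3.336 × √(2/243) = 3.336 × 0.0907 = 0.303.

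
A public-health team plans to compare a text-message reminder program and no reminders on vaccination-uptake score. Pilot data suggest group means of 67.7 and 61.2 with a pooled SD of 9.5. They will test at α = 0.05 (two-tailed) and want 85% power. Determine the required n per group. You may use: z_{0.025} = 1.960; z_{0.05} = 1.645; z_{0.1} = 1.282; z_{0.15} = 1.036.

n = 39 per group

Cohen's d = |M₁ − M₂| / SD_pooled = |67.7 − 61.2| / 9.5 = 6.5 / 9.5 = 0.684.
For two independent groups with equal n: n = 2·((z_{α/2} + z_β) / d)².
z_{α/2} + z_β = 1.960 + 1.036 = 2.996.
n = 2 × (2.996 / 0.684)² = 2 × 4.380² = 2 × 19.19 = 38.4.
Round up to the next whole participant.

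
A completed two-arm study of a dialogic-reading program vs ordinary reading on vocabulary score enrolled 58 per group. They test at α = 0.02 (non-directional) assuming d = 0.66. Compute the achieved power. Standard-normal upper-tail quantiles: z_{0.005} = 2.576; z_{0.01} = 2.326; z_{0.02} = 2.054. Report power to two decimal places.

power ≈ 0.89

For two equal groups, power = Φ(d·√(n/2) − z_{α/2}).
d·√(n/2) = 0.66 × √(58/2) = 0.66 × 5.385 = 3.554.
z_β = 3.554 − 2.326 = 1.228.
Power = Φ(1.228) = 0.890.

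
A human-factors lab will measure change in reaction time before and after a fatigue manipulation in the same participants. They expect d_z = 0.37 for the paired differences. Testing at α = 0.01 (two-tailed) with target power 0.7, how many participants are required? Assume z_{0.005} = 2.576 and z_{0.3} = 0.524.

For a paired (one-sample on differences) test: n = ((z_{α/2} + z_β) / d)².
z_{α/2} + z_β = 2.576 + 0.524 = 3.100.
n = (3.100 / 0.37)² = 8.378² = 70.20.
Round up.

n = 71 pairs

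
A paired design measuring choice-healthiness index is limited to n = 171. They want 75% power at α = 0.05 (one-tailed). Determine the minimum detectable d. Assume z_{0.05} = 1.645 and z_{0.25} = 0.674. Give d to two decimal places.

d_min ≈ 0.18

For a single sample (or paired design) of n = 171: d_min = (z_{α} + z_β)/√n.
z-sum = 1.645 + 0.674 = 2.319.
d_min = 2.319 / √171 = 2.319 / 13.077 = 0.177.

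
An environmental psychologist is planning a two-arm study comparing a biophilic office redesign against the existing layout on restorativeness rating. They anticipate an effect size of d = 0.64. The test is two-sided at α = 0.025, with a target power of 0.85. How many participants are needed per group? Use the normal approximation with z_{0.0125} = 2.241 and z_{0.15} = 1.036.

n = 53 per group

For two independent groups with equal n: n = 2·((z_{α/2} + z_β) / d)².
z_{α/2} + z_β = 2.241 + 1.036 = 3.277.
n = 2 × (3.277 / 0.64)² = 2 × 5.120² = 2 × 26.22 = 52.4.
Round up to the next whole participant.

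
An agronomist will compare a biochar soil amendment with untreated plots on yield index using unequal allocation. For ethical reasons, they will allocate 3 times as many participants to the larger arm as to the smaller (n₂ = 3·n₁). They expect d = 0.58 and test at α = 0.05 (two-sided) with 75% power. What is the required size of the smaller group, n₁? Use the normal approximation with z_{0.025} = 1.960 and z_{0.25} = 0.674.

With allocation ratio k = n₂/n₁ = 3, Var(x̄₁−x̄₂) = σ²(1/n₁ + 1/(k·n₁)) = σ²·(k+1)/(k·n₁).
So n₁ = (1 + 1/k)·((z_{α/2} + z_β)/d)² = 1.333 × (2.634/0.58)².
n₁ = 1.333 × 20.62 = 27.5.
Round up: n₁ = 28, giving n₂ = 3 × 28 = 84.

n₁ = 28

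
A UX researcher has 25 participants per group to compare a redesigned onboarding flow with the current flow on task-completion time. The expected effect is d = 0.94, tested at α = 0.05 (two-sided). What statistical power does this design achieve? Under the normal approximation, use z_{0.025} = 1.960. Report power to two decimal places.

power ≈ 0.91

For two equal groups, power = Φ(d·√(n/2) − z_{α/2}).
d·√(n/2) = 0.94 × √(25/2) = 0.94 × 3.536 = 3.323.
z_β = 3.323 − 1.960 = 1.363.
Power = Φ(1.363) = 0.914.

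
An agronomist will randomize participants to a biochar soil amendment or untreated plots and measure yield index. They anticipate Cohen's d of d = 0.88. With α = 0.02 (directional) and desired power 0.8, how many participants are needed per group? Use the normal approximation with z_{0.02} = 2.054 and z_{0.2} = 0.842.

n = 22 per group

For two independent groups with equal n: n = 2·((z_{α} + z_β) / d)².
z_{α} + z_β = 2.054 + 0.842 = 2.896.
n = 2 × (2.896 / 0.88)² = 2 × 3.291² = 2 × 10.83 = 21.7.
Round up to the next whole participant.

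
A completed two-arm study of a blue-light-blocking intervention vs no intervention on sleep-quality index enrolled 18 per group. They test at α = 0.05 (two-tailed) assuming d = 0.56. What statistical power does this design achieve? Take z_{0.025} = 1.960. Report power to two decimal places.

power ≈ 0.39

For two equal groups, power = Φ(d·√(n/2) − z_{α/2}).
d·√(n/2) = 0.56 × √(18/2) = 0.56 × 3.000 = 1.680.
z_β = 1.680 − 1.960 = -0.280.
Power = Φ(-0.280) = 0.390.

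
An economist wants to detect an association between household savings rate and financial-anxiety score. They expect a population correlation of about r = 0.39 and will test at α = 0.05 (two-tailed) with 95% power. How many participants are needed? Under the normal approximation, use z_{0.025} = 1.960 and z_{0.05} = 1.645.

n = 80

Fisher's z: C = ½·ln((1+r)/(1−r)) = ½·ln(2.2787) = 0.4118.
n = ((z_{α/2} + z_β)/C)² + 3.
(1.960 + 1.645) / 0.4118 = 3.605 / 0.4118 = 8.754.
n = 8.754² + 3 = 76.64 + 3 = 79.6.
Round up.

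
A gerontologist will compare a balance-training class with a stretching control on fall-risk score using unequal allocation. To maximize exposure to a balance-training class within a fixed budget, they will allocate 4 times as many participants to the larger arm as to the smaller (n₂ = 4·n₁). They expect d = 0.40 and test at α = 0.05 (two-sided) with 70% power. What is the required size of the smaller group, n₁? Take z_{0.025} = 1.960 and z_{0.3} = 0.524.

n₁ = 49

With allocation ratio k = n₂/n₁ = 4, Var(x̄₁−x̄₂) = σ²(1/n₁ + 1/(k·n₁)) = σ²·(k+1)/(k·n₁).
So n₁ = (1 + 1/k)·((z_{α/2} + z_β)/d)² = 1.250 × (2.484/0.40)².
n₁ = 1.250 × 38.56 = 48.2.
Round up: n₁ = 49, giving n₂ = 4 × 49 = 196.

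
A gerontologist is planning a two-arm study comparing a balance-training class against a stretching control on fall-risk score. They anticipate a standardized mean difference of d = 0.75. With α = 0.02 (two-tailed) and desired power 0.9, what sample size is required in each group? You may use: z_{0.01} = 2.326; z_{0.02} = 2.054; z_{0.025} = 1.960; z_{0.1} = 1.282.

n = 47 per group

For two independent groups with equal n: n = 2·((z_{α/2} + z_β) / d)².
z_{α/2} + z_β = 2.326 + 1.282 = 3.608.
n = 2 × (3.608 / 0.75)² = 2 × 4.811² = 2 × 23.14 = 46.3.
Round up to the next whole participant.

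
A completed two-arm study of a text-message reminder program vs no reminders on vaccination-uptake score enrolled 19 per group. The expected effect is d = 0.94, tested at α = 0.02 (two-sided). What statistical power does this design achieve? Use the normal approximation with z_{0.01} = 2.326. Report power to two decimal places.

For two equal groups, power = Φ(d·√(n/2) − z_{α/2}).
d·√(n/2) = 0.94 × √(19/2) = 0.94 × 3.082 = 2.897.
z_β = 2.897 − 2.326 = 0.571.
Power = Φ(0.571) = 0.716.

power ≈ 0.72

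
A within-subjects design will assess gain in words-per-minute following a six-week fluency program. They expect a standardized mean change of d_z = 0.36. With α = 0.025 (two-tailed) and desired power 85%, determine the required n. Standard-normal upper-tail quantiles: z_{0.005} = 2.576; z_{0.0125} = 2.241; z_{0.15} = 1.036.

n = 83 pairs

For a paired (one-sample on differences) test: n = ((z_{α/2} + z_β) / d)².
z_{α/2} + z_β = 2.241 + 1.036 = 3.277.
n = (3.277 / 0.36)² = 9.103² = 82.86.
Round up.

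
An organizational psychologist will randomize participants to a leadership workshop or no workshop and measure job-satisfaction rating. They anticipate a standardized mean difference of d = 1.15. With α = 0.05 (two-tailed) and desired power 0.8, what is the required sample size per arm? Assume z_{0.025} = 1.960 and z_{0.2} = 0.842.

n = 12 per group

For two independent groups with equal n: n = 2·((z_{α/2} + z_β) / d)².
z_{α/2} + z_β = 1.960 + 0.842 = 2.802.
n = 2 × (2.802 / 1.15)² = 2 × 2.437² = 2 × 5.94 = 11.9.
Round up to the next whole participant.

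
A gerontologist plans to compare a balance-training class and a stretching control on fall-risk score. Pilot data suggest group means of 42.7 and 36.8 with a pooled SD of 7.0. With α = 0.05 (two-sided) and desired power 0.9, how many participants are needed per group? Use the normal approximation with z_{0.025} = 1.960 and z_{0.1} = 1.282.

Cohen's d = |M₁ − M₂| / SD_pooled = |42.7 − 36.8| / 7.0 = 5.9 / 7.0 = 0.843.
For two independent groups with equal n: n = 2·((z_{α/2} + z_β) / d)².
z_{α/2} + z_β = 1.960 + 1.282 = 3.242.
n = 2 × (3.242 / 0.843)² = 2 × 3.846² = 2 × 14.79 = 29.6.
Round up to the next whole participant.

n = 30 per group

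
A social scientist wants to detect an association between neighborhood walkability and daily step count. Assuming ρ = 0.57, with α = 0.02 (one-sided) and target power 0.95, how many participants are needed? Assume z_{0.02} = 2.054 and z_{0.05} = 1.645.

Fisher's z: C = ½·ln((1+r)/(1−r)) = ½·ln(3.6512) = 0.6475.
n = ((z_{α} + z_β)/C)² + 3.
(2.054 + 1.645) / 0.6475 = 3.699 / 0.6475 = 5.713.
n = 5.713² + 3 = 32.64 + 3 = 35.6.
Round up.

n = 36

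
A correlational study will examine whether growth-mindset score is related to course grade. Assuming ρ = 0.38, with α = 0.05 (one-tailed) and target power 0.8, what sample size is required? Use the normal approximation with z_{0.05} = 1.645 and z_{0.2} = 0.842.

n = 42

Fisher's z: C = ½·ln((1+r)/(1−r)) = ½·ln(2.2258) = 0.4001.
n = ((z_{α} + z_β)/C)² + 3.
(1.645 + 0.842) / 0.4001 = 2.487 / 0.4001 = 6.216.
n = 6.216² + 3 = 38.64 + 3 = 41.6.
Round up.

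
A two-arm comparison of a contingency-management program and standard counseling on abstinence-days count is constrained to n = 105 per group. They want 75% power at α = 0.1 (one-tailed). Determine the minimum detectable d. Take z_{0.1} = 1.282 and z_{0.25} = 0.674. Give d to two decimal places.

For two independent groups of n = 105 each: d_min = (z_{α} + z_β)·√(2/n).
z-sum = 1.282 + 0.674 = 1.956.
d_min = 1.956 × √(2/105) = 1.956 × 0.1380 = 0.270.

d_min ≈ 0.27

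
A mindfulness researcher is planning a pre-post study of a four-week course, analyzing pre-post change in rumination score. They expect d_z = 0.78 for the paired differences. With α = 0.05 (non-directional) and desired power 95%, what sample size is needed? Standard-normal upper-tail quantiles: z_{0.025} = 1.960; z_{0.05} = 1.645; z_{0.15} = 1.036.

For a paired (one-sample on differences) test: n = ((z_{α/2} + z_β) / d)².
z_{α/2} + z_β = 1.960 + 1.645 = 3.605.
n = (3.605 / 0.78)² = 4.622² = 21.36.
Round up.

n = 22 pairs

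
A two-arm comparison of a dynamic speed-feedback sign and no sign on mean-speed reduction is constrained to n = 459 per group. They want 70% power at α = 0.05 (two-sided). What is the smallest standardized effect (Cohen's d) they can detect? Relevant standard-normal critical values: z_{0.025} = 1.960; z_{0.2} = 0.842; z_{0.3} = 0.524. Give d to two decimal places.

For two independent groups of n = 459 each: d_min = (z_{α/2} + z_β)·√(2/n).
z-sum = 1.960 + 0.524 = 2.484.
d_min = 2.484 × √(2/459) = 2.484 × 0.0660 = 0.164.

d_min ≈ 0.16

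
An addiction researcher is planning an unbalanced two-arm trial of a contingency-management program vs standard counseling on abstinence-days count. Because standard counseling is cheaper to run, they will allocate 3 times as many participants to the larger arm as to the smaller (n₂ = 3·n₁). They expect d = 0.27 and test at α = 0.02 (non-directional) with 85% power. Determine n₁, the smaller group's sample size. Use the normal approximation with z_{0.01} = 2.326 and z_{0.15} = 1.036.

n₁ = 207

With allocation ratio k = n₂/n₁ = 3, Var(x̄₁−x̄₂) = σ²(1/n₁ + 1/(k·n₁)) = σ²·(k+1)/(k·n₁).
So n₁ = (1 + 1/k)·((z_{α/2} + z_β)/d)² = 1.333 × (3.362/0.27)².
n₁ = 1.333 × 155.05 = 206.7.
Round up: n₁ = 207, giving n₂ = 3 × 207 = 621.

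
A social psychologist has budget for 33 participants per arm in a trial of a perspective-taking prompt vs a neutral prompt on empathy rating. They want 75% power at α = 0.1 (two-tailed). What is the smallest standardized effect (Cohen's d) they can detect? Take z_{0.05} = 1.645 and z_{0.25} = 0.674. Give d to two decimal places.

d_min ≈ 0.57

For two independent groups of n = 33 each: d_min = (z_{α/2} + z_β)·√(2/n).
z-sum = 1.645 + 0.674 = 2.319.
d_min = 2.319 × √(2/33) = 2.319 × 0.2462 = 0.571.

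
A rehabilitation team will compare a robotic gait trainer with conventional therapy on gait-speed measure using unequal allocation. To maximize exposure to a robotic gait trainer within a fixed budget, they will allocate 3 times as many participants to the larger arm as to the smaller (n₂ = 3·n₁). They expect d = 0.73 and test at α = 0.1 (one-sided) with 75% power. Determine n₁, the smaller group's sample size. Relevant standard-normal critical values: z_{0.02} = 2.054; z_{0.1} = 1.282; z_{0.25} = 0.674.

n₁ = 10

With allocation ratio k = n₂/n₁ = 3, Var(x̄₁−x̄₂) = σ²(1/n₁ + 1/(k·n₁)) = σ²·(k+1)/(k·n₁).
So n₁ = (1 + 1/k)·((z_{α} + z_β)/d)² = 1.333 × (1.956/0.73)².
n₁ = 1.333 × 7.18 = 9.6.
Round up: n₁ = 10, giving n₂ = 3 × 10 = 30.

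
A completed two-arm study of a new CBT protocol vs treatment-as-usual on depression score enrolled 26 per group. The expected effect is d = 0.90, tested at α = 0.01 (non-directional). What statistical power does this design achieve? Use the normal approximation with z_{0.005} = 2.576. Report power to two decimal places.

For two equal groups, power = Φ(d·√(n/2) − z_{α/2}).
d·√(n/2) = 0.90 × √(26/2) = 0.90 × 3.606 = 3.245.
z_β = 3.245 − 2.576 = 0.669.
Power = Φ(0.669) = 0.748.

power ≈ 0.75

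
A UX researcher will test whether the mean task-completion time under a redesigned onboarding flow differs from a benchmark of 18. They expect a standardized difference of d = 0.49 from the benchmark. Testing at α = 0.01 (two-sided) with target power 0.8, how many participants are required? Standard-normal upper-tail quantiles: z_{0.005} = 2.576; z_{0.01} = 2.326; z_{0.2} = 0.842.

For a one-sample test: n = ((z_{α/2} + z_β) / d)².
z_{α/2} + z_β = 2.576 + 0.842 = 3.418.
n = (3.418 / 0.49)² = 6.976² = 48.66.
Round up.

n = 49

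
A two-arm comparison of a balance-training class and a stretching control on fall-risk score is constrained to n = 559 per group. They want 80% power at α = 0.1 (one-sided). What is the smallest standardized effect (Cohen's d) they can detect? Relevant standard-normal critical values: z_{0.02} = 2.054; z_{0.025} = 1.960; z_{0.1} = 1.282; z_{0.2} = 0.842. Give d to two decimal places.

For two independent groups of n = 559 each: d_min = (z_{α} + z_β)·√(2/n).
z-sum = 1.282 + 0.842 = 2.124.
d_min = 2.124 × √(2/559) = 2.124 × 0.0598 = 0.127.

d_min ≈ 0.13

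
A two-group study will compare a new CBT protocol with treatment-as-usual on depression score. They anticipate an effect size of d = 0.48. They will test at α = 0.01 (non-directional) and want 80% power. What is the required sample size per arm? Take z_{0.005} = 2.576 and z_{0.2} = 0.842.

n = 102 per group

For two independent groups with equal n: n = 2·((z_{α/2} + z_β) / d)².
z_{α/2} + z_β = 2.576 + 0.842 = 3.418.
n = 2 × (3.418 / 0.48)² = 2 × 7.121² = 2 × 50.71 = 101.4.
Round up to the next whole participant.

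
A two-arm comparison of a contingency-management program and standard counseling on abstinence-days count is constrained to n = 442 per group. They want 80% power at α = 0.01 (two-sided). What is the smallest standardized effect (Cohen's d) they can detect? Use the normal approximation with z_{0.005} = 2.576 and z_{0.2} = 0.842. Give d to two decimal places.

d_min ≈ 0.23

For two independent groups of n = 442 each: d_min = (z_{α/2} + z_β)·√(2/n).
z-sum = 2.576 + 0.842 = 3.418.
d_min = 3.418 × √(2/442) = 3.418 × 0.0673 = 0.230.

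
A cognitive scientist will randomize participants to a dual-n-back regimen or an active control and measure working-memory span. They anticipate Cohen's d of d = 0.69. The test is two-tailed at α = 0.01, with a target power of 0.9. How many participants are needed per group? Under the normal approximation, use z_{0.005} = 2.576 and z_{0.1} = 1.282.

n = 63 per group

For two independent groups with equal n: n = 2·((z_{α/2} + z_β) / d)².
z_{α/2} + z_β = 2.576 + 1.282 = 3.858.
n = 2 × (3.858 / 0.69)² = 2 × 5.591² = 2 × 31.26 = 62.5.
Round up to the next whole participant.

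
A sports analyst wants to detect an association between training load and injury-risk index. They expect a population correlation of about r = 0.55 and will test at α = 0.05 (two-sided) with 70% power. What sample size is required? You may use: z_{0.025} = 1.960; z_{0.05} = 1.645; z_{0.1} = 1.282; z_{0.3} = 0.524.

n = 20

Fisher's z: C = ½·ln((1+r)/(1−r)) = ½·ln(3.4444) = 0.6184.
n = ((z_{α/2} + z_β)/C)² + 3.
(1.960 + 0.524) / 0.6184 = 2.484 / 0.6184 = 4.017.
n = 4.017² + 3 = 16.13 + 3 = 19.1.
Round up.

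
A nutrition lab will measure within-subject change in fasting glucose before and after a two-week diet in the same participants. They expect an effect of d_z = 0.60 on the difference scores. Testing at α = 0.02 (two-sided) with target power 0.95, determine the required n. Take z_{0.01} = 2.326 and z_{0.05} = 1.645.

n = 44 pairs

For a paired (one-sample on differences) test: n = ((z_{α/2} + z_β) / d)².
z_{α/2} + z_β = 2.326 + 1.645 = 3.971.
n = (3.971 / 0.60)² = 6.618² = 43.80.
Round up.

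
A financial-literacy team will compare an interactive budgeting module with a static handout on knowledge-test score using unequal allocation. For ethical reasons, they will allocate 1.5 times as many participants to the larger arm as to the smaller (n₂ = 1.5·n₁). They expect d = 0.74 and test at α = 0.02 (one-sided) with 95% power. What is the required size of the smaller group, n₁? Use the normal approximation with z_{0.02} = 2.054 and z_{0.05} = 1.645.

With allocation ratio k = n₂/n₁ = 1.5, Var(x̄₁−x̄₂) = σ²(1/n₁ + 1/(k·n₁)) = σ²·(k+1)/(k·n₁).
So n₁ = (1 + 1/k)·((z_{α} + z_β)/d)² = 1.667 × (3.699/0.74)².
n₁ = 1.667 × 24.99 = 41.6.
Round up: n₁ = 42, giving n₂ = 1.5 × 42 = 63.

n₁ = 42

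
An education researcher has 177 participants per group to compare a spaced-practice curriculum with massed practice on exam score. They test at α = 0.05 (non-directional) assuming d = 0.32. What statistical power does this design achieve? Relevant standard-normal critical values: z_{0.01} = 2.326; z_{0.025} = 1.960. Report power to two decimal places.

power ≈ 0.85

For two equal groups, power = Φ(d·√(n/2) − z_{α/2}).
d·√(n/2) = 0.32 × √(177/2) = 0.32 × 9.407 = 3.010.
z_β = 3.010 − 1.960 = 1.050.
Power = Φ(1.050) = 0.853.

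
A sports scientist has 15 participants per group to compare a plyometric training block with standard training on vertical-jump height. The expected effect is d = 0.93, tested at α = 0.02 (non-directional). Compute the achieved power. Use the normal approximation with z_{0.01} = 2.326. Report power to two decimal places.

For two equal groups, power = Φ(d·√(n/2) − z_{α/2}).
d·√(n/2) = 0.93 × √(15/2) = 0.93 × 2.739 = 2.547.
z_β = 2.547 − 2.326 = 0.221.
Power = Φ(0.221) = 0.587.

power ≈ 0.59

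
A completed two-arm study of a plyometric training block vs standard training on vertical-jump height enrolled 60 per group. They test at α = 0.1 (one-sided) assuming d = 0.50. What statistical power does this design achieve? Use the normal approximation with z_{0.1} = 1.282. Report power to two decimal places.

For two equal groups, power = Φ(d·√(n/2) − z_{α}).
d·√(n/2) = 0.50 × √(60/2) = 0.50 × 5.477 = 2.739.
z_β = 2.739 − 1.282 = 1.457.
Power = Φ(1.457) = 0.927.

power ≈ 0.93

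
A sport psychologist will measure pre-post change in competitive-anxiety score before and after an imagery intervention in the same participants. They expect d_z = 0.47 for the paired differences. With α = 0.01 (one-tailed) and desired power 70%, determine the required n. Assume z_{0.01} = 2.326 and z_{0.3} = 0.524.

For a paired (one-sample on differences) test: n = ((z_{α} + z_β) / d)².
z_{α} + z_β = 2.326 + 0.524 = 2.850.
n = (2.850 / 0.47)² = 6.064² = 36.77.
Round up.

n = 37 pairs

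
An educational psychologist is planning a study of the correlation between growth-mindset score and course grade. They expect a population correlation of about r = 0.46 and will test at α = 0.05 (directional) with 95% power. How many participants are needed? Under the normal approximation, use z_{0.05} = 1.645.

n = 47

Fisher's z: C = ½·ln((1+r)/(1−r)) = ½·ln(2.7037) = 0.4973.
n = ((z_{α} + z_β)/C)² + 3.
(1.645 + 1.645) / 0.4973 = 3.290 / 0.4973 = 6.616.
n = 6.616² + 3 = 43.77 + 3 = 46.8.
Round up.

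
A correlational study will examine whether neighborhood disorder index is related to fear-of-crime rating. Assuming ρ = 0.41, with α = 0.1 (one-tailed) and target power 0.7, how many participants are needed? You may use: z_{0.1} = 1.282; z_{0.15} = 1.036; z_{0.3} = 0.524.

Fisher's z: C = ½·ln((1+r)/(1−r)) = ½·ln(2.3898) = 0.4356.
n = ((z_{α} + z_β)/C)² + 3.
(1.282 + 0.524) / 0.4356 = 1.806 / 0.4356 = 4.146.
n = 4.146² + 3 = 17.19 + 3 = 20.2.
Round up.

n = 21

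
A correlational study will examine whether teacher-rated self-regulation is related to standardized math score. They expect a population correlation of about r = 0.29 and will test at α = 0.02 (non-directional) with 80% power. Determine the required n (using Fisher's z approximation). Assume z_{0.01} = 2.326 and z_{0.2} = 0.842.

n = 116

Fisher's z: C = ½·ln((1+r)/(1−r)) = ½·ln(1.8169) = 0.2986.
n = ((z_{α/2} + z_β)/C)² + 3.
(2.326 + 0.842) / 0.2986 = 3.168 / 0.2986 = 10.610.
n = 10.610² + 3 = 112.56 + 3 = 115.6.
Round up.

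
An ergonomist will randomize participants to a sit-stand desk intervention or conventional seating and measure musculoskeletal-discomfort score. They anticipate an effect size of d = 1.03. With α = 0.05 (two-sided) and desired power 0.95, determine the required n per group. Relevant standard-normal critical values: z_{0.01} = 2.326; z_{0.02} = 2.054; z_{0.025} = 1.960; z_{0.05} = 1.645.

n = 25 per group

For two independent groups with equal n: n = 2·((z_{α/2} + z_β) / d)².
z_{α/2} + z_β = 1.960 + 1.645 = 3.605.
n = 2 × (3.605 / 1.03)² = 2 × 3.500² = 2 × 12.25 = 24.5.
Round up to the next whole participant.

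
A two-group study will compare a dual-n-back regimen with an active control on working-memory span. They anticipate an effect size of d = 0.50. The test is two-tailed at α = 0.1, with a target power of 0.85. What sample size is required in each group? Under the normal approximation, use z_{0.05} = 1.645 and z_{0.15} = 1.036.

For two independent groups with equal n: n = 2·((z_{α/2} + z_β) / d)².
z_{α/2} + z_β = 1.645 + 1.036 = 2.681.
n = 2 × (2.681 / 0.50)² = 2 × 5.362² = 2 × 28.75 = 57.5.
Round up to the next whole participant.

n = 58 per group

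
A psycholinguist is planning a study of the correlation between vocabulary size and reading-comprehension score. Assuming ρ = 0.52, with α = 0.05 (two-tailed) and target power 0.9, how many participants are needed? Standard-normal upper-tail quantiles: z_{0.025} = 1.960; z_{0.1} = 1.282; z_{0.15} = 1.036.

n = 35

Fisher's z: C = ½·ln((1+r)/(1−r)) = ½·ln(3.1667) = 0.5763.
n = ((z_{α/2} + z_β)/C)² + 3.
(1.960 + 1.282) / 0.5763 = 3.242 / 0.5763 = 5.626.
n = 5.626² + 3 = 31.65 + 3 = 34.6.
Round up.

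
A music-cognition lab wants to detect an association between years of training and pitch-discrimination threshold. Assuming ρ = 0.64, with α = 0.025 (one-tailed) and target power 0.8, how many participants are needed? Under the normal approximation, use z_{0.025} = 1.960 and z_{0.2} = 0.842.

Fisher's z: C = ½·ln((1+r)/(1−r)) = ½·ln(4.5556) = 0.7582.
n = ((z_{α} + z_β)/C)² + 3.
(1.960 + 0.842) / 0.7582 = 2.802 / 0.7582 = 3.696.
n = 3.696² + 3 = 13.66 + 3 = 16.7.
Round up.

n = 17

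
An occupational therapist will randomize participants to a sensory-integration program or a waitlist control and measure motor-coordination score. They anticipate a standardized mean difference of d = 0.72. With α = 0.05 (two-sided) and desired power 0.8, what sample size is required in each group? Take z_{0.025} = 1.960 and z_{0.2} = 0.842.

n = 31 per group

For two independent groups with equal n: n = 2·((z_{α/2} + z_β) / d)².
z_{α/2} + z_β = 1.960 + 0.842 = 2.802.
n = 2 × (2.802 / 0.72)² = 2 × 3.892² = 2 × 15.15 = 30.3.
Round up to the next whole participant.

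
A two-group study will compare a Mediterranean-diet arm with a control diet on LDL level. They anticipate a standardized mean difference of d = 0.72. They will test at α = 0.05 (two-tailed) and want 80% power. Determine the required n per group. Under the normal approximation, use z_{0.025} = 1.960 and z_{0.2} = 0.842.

n = 31 per group

For two independent groups with equal n: n = 2·((z_{α/2} + z_β) / d)².
z_{α/2} + z_β = 1.960 + 0.842 = 2.802.
n = 2 × (2.802 / 0.72)² = 2 × 3.892² = 2 × 15.15 = 30.3.
Round up to the next whole participant.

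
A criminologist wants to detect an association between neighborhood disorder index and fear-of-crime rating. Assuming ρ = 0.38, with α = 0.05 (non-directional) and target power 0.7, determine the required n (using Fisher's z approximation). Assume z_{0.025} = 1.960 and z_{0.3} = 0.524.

Fisher's z: C = ½·ln((1+r)/(1−r)) = ½·ln(2.2258) = 0.4001.
n = ((z_{α/2} + z_β)/C)² + 3.
(1.960 + 0.524) / 0.4001 = 2.484 / 0.4001 = 6.208.
n = 6.208² + 3 = 38.54 + 3 = 41.5.
Round up.

n = 42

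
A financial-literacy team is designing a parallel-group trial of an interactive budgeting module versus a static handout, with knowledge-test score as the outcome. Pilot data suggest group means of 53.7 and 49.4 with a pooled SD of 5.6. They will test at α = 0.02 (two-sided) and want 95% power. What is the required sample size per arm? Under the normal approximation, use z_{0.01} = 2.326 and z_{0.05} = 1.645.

Cohen's d = |M₁ − M₂| / SD_pooled = |53.7 − 49.4| / 5.6 = 4.3 / 5.6 = 0.768.
For two independent groups with equal n: n = 2·((z_{α/2} + z_β) / d)².
z_{α/2} + z_β = 2.326 + 1.645 = 3.971.
n = 2 × (3.971 / 0.768)² = 2 × 5.171² = 2 × 26.73 = 53.5.
Round up to the next whole participant.

n = 54 per group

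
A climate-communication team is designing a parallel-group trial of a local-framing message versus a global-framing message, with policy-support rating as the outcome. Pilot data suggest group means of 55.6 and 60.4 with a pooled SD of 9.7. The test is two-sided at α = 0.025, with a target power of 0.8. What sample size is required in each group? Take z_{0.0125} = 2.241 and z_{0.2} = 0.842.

n = 78 per group

Cohen's d = |M₁ − M₂| / SD_pooled = |55.6 − 60.4| / 9.7 = 4.8 / 9.7 = 0.495.
For two independent groups with equal n: n = 2·((z_{α/2} + z_β) / d)².
z_{α/2} + z_β = 2.241 + 0.842 = 3.083.
n = 2 × (3.083 / 0.495)² = 2 × 6.228² = 2 × 38.79 = 77.6.
Round up to the next whole participant.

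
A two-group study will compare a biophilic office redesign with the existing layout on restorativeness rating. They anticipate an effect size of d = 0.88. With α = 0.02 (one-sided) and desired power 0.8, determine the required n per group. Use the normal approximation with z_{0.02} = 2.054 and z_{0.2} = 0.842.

For two independent groups with equal n: n = 2·((z_{α} + z_β) / d)².
z_{α} + z_β = 2.054 + 0.842 = 2.896.
n = 2 × (2.896 / 0.88)² = 2 × 3.291² = 2 × 10.83 = 21.7.
Round up to the next whole participant.

n = 22 per group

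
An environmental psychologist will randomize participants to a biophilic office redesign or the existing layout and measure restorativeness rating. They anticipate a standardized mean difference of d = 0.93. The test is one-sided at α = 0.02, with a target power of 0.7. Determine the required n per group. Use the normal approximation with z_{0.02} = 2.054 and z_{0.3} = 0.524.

For two independent groups with equal n: n = 2·((z_{α} + z_β) / d)².
z_{α} + z_β = 2.054 + 0.524 = 2.578.
n = 2 × (2.578 / 0.93)² = 2 × 2.772² = 2 × 7.68 = 15.4.
Round up to the next whole participant.

n = 16 per group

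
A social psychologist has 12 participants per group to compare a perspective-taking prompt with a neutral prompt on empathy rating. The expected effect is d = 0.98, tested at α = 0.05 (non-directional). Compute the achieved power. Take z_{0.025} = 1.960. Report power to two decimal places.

For two equal groups, power = Φ(d·√(n/2) − z_{α/2}).
d·√(n/2) = 0.98 × √(12/2) = 0.98 × 2.449 = 2.400.
z_β = 2.400 − 1.960 = 0.440.
Power = Φ(0.440) = 0.670.

power ≈ 0.67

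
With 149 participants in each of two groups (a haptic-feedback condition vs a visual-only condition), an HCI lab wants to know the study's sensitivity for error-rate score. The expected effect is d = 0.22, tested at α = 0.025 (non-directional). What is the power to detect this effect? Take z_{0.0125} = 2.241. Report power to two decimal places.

For two equal groups, power = Φ(d·√(n/2) − z_{α/2}).
d·√(n/2) = 0.22 × √(149/2) = 0.22 × 8.631 = 1.899.
z_β = 1.899 − 2.241 = -0.342.
Power = Φ(-0.342) = 0.366.

power ≈ 0.37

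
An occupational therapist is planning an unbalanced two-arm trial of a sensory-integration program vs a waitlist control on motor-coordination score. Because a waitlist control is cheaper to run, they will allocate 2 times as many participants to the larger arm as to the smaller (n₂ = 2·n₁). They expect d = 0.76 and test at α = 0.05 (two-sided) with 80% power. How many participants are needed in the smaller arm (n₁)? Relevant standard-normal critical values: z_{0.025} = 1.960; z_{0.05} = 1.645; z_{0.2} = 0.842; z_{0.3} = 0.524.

With allocation ratio k = n₂/n₁ = 2, Var(x̄₁−x̄₂) = σ²(1/n₁ + 1/(k·n₁)) = σ²·(k+1)/(k·n₁).
So n₁ = (1 + 1/k)·((z_{α/2} + z_β)/d)² = 1.500 × (2.802/0.76)².
n₁ = 1.500 × 13.59 = 20.4.
Round up: n₁ = 21, giving n₂ = 2 × 21 = 42.

n₁ = 21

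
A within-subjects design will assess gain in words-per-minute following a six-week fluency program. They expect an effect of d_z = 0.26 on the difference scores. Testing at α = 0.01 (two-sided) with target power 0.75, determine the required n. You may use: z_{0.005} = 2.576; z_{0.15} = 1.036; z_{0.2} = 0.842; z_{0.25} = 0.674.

n = 157 pairs

For a paired (one-sample on differences) test: n = ((z_{α/2} + z_β) / d)².
z_{α/2} + z_β = 2.576 + 0.674 = 3.250.
n = (3.250 / 0.26)² = 12.500² = 156.25.
Round up.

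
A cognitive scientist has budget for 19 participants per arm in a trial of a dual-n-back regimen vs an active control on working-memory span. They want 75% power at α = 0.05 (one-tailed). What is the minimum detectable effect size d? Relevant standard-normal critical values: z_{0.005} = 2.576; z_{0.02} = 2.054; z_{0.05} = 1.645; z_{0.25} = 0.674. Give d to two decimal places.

For two independent groups of n = 19 each: d_min = (z_{α} + z_β)·√(2/n).
z-sum = 1.645 + 0.674 = 2.319.
d_min = 2.319 × √(2/19) = 2.319 × 0.3244 = 0.752.

d_min ≈ 0.75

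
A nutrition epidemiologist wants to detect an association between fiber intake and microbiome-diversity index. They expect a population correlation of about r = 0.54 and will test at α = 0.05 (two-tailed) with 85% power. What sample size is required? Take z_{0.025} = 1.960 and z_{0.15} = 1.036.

n = 28

Fisher's z: C = ½·ln((1+r)/(1−r)) = ½·ln(3.3478) = 0.6042.
n = ((z_{α/2} + z_β)/C)² + 3.
(1.960 + 1.036) / 0.6042 = 2.996 / 0.6042 = 4.959.
n = 4.959² + 3 = 24.59 + 3 = 27.6.
Round up.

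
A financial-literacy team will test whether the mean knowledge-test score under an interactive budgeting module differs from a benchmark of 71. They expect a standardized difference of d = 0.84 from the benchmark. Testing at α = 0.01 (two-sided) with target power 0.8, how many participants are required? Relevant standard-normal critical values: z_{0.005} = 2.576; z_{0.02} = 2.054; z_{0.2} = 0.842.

n = 17

For a one-sample test: n = ((z_{α/2} + z_β) / d)².
z_{α/2} + z_β = 2.576 + 0.842 = 3.418.
n = (3.418 / 0.84)² = 4.069² = 16.56.
Round up.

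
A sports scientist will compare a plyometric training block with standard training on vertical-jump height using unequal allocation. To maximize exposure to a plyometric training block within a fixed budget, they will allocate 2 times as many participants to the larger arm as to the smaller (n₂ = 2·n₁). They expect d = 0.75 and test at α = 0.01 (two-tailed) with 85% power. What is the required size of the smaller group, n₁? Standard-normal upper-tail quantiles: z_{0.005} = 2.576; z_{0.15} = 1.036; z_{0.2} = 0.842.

With allocation ratio k = n₂/n₁ = 2, Var(x̄₁−x̄₂) = σ²(1/n₁ + 1/(k·n₁)) = σ²·(k+1)/(k·n₁).
So n₁ = (1 + 1/k)·((z_{α/2} + z_β)/d)² = 1.500 × (3.612/0.75)².
n₁ = 1.500 × 23.19 = 34.8.
Round up: n₁ = 35, giving n₂ = 2 × 35 = 70.

n₁ = 35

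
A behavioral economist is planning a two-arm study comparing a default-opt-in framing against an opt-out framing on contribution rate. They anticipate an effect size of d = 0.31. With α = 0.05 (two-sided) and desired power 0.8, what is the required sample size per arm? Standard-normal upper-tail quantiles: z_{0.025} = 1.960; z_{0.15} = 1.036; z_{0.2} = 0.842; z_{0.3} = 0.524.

For two independent groups with equal n: n = 2·((z_{α/2} + z_β) / d)².
z_{α/2} + z_β = 1.960 + 0.842 = 2.802.
n = 2 × (2.802 / 0.31)² = 2 × 9.039² = 2 × 81.70 = 163.4.
Round up to the next whole participant.

n = 164 per group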